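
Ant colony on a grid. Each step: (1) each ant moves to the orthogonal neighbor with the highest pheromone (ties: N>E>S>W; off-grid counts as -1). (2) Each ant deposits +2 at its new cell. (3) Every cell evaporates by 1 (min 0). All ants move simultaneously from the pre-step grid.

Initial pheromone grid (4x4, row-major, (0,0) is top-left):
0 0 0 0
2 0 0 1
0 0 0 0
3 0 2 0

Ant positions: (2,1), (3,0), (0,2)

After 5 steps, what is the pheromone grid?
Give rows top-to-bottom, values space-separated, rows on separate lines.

After step 1: ants at (1,1),(2,0),(0,3)
  0 0 0 1
  1 1 0 0
  1 0 0 0
  2 0 1 0
After step 2: ants at (1,0),(3,0),(1,3)
  0 0 0 0
  2 0 0 1
  0 0 0 0
  3 0 0 0
After step 3: ants at (0,0),(2,0),(0,3)
  1 0 0 1
  1 0 0 0
  1 0 0 0
  2 0 0 0
After step 4: ants at (1,0),(3,0),(1,3)
  0 0 0 0
  2 0 0 1
  0 0 0 0
  3 0 0 0
After step 5: ants at (0,0),(2,0),(0,3)
  1 0 0 1
  1 0 0 0
  1 0 0 0
  2 0 0 0

1 0 0 1
1 0 0 0
1 0 0 0
2 0 0 0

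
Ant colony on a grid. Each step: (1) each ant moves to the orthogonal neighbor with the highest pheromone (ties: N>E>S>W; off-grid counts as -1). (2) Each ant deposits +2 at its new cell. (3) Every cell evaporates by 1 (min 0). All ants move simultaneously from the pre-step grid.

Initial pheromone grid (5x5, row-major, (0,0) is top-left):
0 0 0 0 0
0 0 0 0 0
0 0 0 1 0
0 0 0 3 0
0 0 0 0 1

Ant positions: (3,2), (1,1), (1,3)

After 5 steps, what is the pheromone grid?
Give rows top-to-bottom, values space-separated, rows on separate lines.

After step 1: ants at (3,3),(0,1),(2,3)
  0 1 0 0 0
  0 0 0 0 0
  0 0 0 2 0
  0 0 0 4 0
  0 0 0 0 0
After step 2: ants at (2,3),(0,2),(3,3)
  0 0 1 0 0
  0 0 0 0 0
  0 0 0 3 0
  0 0 0 5 0
  0 0 0 0 0
After step 3: ants at (3,3),(0,3),(2,3)
  0 0 0 1 0
  0 0 0 0 0
  0 0 0 4 0
  0 0 0 6 0
  0 0 0 0 0
After step 4: ants at (2,3),(0,4),(3,3)
  0 0 0 0 1
  0 0 0 0 0
  0 0 0 5 0
  0 0 0 7 0
  0 0 0 0 0
After step 5: ants at (3,3),(1,4),(2,3)
  0 0 0 0 0
  0 0 0 0 1
  0 0 0 6 0
  0 0 0 8 0
  0 0 0 0 0

0 0 0 0 0
0 0 0 0 1
0 0 0 6 0
0 0 0 8 0
0 0 0 0 0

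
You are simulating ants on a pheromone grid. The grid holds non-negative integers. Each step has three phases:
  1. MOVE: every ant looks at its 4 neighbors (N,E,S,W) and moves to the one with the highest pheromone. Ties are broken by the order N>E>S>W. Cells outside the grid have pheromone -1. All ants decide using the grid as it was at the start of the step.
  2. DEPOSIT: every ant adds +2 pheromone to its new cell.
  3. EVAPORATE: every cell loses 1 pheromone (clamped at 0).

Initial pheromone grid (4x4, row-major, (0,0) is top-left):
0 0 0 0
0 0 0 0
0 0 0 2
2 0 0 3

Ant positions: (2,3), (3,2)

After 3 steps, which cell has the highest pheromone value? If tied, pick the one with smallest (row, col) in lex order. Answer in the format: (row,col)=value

Step 1: ant0:(2,3)->S->(3,3) | ant1:(3,2)->E->(3,3)
  grid max=6 at (3,3)
Step 2: ant0:(3,3)->N->(2,3) | ant1:(3,3)->N->(2,3)
  grid max=5 at (3,3)
Step 3: ant0:(2,3)->S->(3,3) | ant1:(2,3)->S->(3,3)
  grid max=8 at (3,3)
Final grid:
  0 0 0 0
  0 0 0 0
  0 0 0 3
  0 0 0 8
Max pheromone 8 at (3,3)

Answer: (3,3)=8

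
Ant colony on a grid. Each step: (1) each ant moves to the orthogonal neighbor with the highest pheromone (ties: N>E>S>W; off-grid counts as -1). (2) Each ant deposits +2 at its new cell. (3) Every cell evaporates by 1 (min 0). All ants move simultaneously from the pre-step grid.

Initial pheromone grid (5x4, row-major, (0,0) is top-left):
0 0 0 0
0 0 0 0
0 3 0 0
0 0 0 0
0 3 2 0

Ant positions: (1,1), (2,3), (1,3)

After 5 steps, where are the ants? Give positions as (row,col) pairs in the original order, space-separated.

Step 1: ant0:(1,1)->S->(2,1) | ant1:(2,3)->N->(1,3) | ant2:(1,3)->N->(0,3)
  grid max=4 at (2,1)
Step 2: ant0:(2,1)->N->(1,1) | ant1:(1,3)->N->(0,3) | ant2:(0,3)->S->(1,3)
  grid max=3 at (2,1)
Step 3: ant0:(1,1)->S->(2,1) | ant1:(0,3)->S->(1,3) | ant2:(1,3)->N->(0,3)
  grid max=4 at (2,1)
Step 4: ant0:(2,1)->N->(1,1) | ant1:(1,3)->N->(0,3) | ant2:(0,3)->S->(1,3)
  grid max=4 at (0,3)
Step 5: ant0:(1,1)->S->(2,1) | ant1:(0,3)->S->(1,3) | ant2:(1,3)->N->(0,3)
  grid max=5 at (0,3)

(2,1) (1,3) (0,3)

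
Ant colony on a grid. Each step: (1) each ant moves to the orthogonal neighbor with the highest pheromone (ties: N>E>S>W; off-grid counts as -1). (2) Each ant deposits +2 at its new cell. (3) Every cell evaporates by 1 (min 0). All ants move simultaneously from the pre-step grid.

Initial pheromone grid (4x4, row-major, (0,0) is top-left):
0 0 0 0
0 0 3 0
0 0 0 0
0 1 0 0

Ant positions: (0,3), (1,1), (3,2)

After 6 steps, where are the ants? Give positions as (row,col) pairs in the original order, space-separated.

Step 1: ant0:(0,3)->S->(1,3) | ant1:(1,1)->E->(1,2) | ant2:(3,2)->W->(3,1)
  grid max=4 at (1,2)
Step 2: ant0:(1,3)->W->(1,2) | ant1:(1,2)->E->(1,3) | ant2:(3,1)->N->(2,1)
  grid max=5 at (1,2)
Step 3: ant0:(1,2)->E->(1,3) | ant1:(1,3)->W->(1,2) | ant2:(2,1)->S->(3,1)
  grid max=6 at (1,2)
Step 4: ant0:(1,3)->W->(1,2) | ant1:(1,2)->E->(1,3) | ant2:(3,1)->N->(2,1)
  grid max=7 at (1,2)
Step 5: ant0:(1,2)->E->(1,3) | ant1:(1,3)->W->(1,2) | ant2:(2,1)->S->(3,1)
  grid max=8 at (1,2)
Step 6: ant0:(1,3)->W->(1,2) | ant1:(1,2)->E->(1,3) | ant2:(3,1)->N->(2,1)
  grid max=9 at (1,2)

(1,2) (1,3) (2,1)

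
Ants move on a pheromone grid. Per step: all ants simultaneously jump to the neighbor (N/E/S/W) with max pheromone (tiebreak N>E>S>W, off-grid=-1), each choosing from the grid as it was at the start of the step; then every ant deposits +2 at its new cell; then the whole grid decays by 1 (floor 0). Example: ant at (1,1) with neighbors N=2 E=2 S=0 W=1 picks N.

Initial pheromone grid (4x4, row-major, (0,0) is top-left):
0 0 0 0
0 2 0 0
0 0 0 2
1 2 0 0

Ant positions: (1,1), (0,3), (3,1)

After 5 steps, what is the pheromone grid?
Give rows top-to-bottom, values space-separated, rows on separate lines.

After step 1: ants at (0,1),(1,3),(3,0)
  0 1 0 0
  0 1 0 1
  0 0 0 1
  2 1 0 0
After step 2: ants at (1,1),(2,3),(3,1)
  0 0 0 0
  0 2 0 0
  0 0 0 2
  1 2 0 0
After step 3: ants at (0,1),(1,3),(3,0)
  0 1 0 0
  0 1 0 1
  0 0 0 1
  2 1 0 0
After step 4: ants at (1,1),(2,3),(3,1)
  0 0 0 0
  0 2 0 0
  0 0 0 2
  1 2 0 0
After step 5: ants at (0,1),(1,3),(3,0)
  0 1 0 0
  0 1 0 1
  0 0 0 1
  2 1 0 0

0 1 0 0
0 1 0 1
0 0 0 1
2 1 0 0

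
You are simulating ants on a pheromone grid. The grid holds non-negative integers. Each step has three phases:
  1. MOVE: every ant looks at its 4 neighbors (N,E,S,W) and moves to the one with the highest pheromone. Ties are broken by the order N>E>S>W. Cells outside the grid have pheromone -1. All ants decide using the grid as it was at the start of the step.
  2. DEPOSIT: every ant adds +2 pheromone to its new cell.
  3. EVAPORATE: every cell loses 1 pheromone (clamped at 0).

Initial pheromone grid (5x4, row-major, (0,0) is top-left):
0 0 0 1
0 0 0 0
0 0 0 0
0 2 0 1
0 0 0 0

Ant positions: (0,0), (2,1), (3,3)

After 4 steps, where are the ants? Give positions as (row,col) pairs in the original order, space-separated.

Step 1: ant0:(0,0)->E->(0,1) | ant1:(2,1)->S->(3,1) | ant2:(3,3)->N->(2,3)
  grid max=3 at (3,1)
Step 2: ant0:(0,1)->E->(0,2) | ant1:(3,1)->N->(2,1) | ant2:(2,3)->N->(1,3)
  grid max=2 at (3,1)
Step 3: ant0:(0,2)->E->(0,3) | ant1:(2,1)->S->(3,1) | ant2:(1,3)->N->(0,3)
  grid max=3 at (0,3)
Step 4: ant0:(0,3)->S->(1,3) | ant1:(3,1)->N->(2,1) | ant2:(0,3)->S->(1,3)
  grid max=3 at (1,3)

(1,3) (2,1) (1,3)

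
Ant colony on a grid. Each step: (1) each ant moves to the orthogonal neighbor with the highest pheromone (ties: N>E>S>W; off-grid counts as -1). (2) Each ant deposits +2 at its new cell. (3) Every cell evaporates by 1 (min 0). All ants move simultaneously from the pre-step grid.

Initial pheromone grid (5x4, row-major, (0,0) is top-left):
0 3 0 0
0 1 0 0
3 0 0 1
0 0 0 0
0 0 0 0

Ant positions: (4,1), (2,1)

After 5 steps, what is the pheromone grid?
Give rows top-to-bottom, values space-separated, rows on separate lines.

After step 1: ants at (3,1),(2,0)
  0 2 0 0
  0 0 0 0
  4 0 0 0
  0 1 0 0
  0 0 0 0
After step 2: ants at (2,1),(1,0)
  0 1 0 0
  1 0 0 0
  3 1 0 0
  0 0 0 0
  0 0 0 0
After step 3: ants at (2,0),(2,0)
  0 0 0 0
  0 0 0 0
  6 0 0 0
  0 0 0 0
  0 0 0 0
After step 4: ants at (1,0),(1,0)
  0 0 0 0
  3 0 0 0
  5 0 0 0
  0 0 0 0
  0 0 0 0
After step 5: ants at (2,0),(2,0)
  0 0 0 0
  2 0 0 0
  8 0 0 0
  0 0 0 0
  0 0 0 0

0 0 0 0
2 0 0 0
8 0 0 0
0 0 0 0
0 0 0 0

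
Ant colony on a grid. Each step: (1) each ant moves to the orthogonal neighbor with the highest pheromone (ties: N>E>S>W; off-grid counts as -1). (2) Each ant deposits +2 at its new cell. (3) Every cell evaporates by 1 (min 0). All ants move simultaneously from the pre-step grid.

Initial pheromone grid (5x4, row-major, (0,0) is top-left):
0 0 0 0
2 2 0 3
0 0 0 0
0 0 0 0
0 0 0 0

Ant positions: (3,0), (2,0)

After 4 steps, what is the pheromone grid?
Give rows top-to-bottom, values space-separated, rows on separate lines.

After step 1: ants at (2,0),(1,0)
  0 0 0 0
  3 1 0 2
  1 0 0 0
  0 0 0 0
  0 0 0 0
After step 2: ants at (1,0),(1,1)
  0 0 0 0
  4 2 0 1
  0 0 0 0
  0 0 0 0
  0 0 0 0
After step 3: ants at (1,1),(1,0)
  0 0 0 0
  5 3 0 0
  0 0 0 0
  0 0 0 0
  0 0 0 0
After step 4: ants at (1,0),(1,1)
  0 0 0 0
  6 4 0 0
  0 0 0 0
  0 0 0 0
  0 0 0 0

0 0 0 0
6 4 0 0
0 0 0 0
0 0 0 0
0 0 0 0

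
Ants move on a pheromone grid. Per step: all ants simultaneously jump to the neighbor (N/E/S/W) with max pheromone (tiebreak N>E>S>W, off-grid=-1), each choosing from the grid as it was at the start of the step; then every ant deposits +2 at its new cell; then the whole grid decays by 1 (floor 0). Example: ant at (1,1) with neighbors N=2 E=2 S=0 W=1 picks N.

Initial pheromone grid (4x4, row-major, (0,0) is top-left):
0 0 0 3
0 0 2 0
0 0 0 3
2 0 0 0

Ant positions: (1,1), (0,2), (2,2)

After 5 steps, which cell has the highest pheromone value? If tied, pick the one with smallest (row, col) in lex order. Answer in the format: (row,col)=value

Step 1: ant0:(1,1)->E->(1,2) | ant1:(0,2)->E->(0,3) | ant2:(2,2)->E->(2,3)
  grid max=4 at (0,3)
Step 2: ant0:(1,2)->N->(0,2) | ant1:(0,3)->S->(1,3) | ant2:(2,3)->N->(1,3)
  grid max=3 at (0,3)
Step 3: ant0:(0,2)->E->(0,3) | ant1:(1,3)->N->(0,3) | ant2:(1,3)->N->(0,3)
  grid max=8 at (0,3)
Step 4: ant0:(0,3)->S->(1,3) | ant1:(0,3)->S->(1,3) | ant2:(0,3)->S->(1,3)
  grid max=7 at (0,3)
Step 5: ant0:(1,3)->N->(0,3) | ant1:(1,3)->N->(0,3) | ant2:(1,3)->N->(0,3)
  grid max=12 at (0,3)
Final grid:
  0 0 0 12
  0 0 0 6
  0 0 0 0
  0 0 0 0
Max pheromone 12 at (0,3)

Answer: (0,3)=12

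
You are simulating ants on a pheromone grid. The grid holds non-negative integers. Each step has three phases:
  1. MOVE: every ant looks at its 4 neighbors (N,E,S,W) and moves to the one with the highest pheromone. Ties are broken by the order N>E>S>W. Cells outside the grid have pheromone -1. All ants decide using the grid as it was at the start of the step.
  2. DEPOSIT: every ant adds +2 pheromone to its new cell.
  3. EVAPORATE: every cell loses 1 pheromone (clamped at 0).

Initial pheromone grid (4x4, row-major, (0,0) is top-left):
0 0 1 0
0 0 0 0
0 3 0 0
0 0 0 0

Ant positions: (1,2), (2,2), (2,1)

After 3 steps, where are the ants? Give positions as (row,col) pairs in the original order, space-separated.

Step 1: ant0:(1,2)->N->(0,2) | ant1:(2,2)->W->(2,1) | ant2:(2,1)->N->(1,1)
  grid max=4 at (2,1)
Step 2: ant0:(0,2)->E->(0,3) | ant1:(2,1)->N->(1,1) | ant2:(1,1)->S->(2,1)
  grid max=5 at (2,1)
Step 3: ant0:(0,3)->W->(0,2) | ant1:(1,1)->S->(2,1) | ant2:(2,1)->N->(1,1)
  grid max=6 at (2,1)

(0,2) (2,1) (1,1)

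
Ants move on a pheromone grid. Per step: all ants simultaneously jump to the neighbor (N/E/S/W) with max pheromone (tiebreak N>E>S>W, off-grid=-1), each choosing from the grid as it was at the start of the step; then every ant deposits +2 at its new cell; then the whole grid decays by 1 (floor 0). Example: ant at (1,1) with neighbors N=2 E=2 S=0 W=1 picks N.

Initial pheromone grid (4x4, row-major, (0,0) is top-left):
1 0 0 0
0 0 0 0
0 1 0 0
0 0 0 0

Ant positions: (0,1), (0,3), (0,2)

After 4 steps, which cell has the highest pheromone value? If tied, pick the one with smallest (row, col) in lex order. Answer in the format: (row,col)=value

Answer: (0,3)=4

Derivation:
Step 1: ant0:(0,1)->W->(0,0) | ant1:(0,3)->S->(1,3) | ant2:(0,2)->E->(0,3)
  grid max=2 at (0,0)
Step 2: ant0:(0,0)->E->(0,1) | ant1:(1,3)->N->(0,3) | ant2:(0,3)->S->(1,3)
  grid max=2 at (0,3)
Step 3: ant0:(0,1)->W->(0,0) | ant1:(0,3)->S->(1,3) | ant2:(1,3)->N->(0,3)
  grid max=3 at (0,3)
Step 4: ant0:(0,0)->E->(0,1) | ant1:(1,3)->N->(0,3) | ant2:(0,3)->S->(1,3)
  grid max=4 at (0,3)
Final grid:
  1 1 0 4
  0 0 0 4
  0 0 0 0
  0 0 0 0
Max pheromone 4 at (0,3)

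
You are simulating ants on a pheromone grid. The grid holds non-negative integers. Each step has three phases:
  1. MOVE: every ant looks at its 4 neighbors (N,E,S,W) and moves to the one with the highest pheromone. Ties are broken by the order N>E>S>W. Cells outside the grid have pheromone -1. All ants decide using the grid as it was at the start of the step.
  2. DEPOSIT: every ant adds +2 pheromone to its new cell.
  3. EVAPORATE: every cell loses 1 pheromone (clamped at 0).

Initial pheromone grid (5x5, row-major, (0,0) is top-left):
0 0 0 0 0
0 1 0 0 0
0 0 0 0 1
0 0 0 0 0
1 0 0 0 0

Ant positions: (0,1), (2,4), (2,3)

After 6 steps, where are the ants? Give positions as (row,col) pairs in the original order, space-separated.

Step 1: ant0:(0,1)->S->(1,1) | ant1:(2,4)->N->(1,4) | ant2:(2,3)->E->(2,4)
  grid max=2 at (1,1)
Step 2: ant0:(1,1)->N->(0,1) | ant1:(1,4)->S->(2,4) | ant2:(2,4)->N->(1,4)
  grid max=3 at (2,4)
Step 3: ant0:(0,1)->S->(1,1) | ant1:(2,4)->N->(1,4) | ant2:(1,4)->S->(2,4)
  grid max=4 at (2,4)
Step 4: ant0:(1,1)->N->(0,1) | ant1:(1,4)->S->(2,4) | ant2:(2,4)->N->(1,4)
  grid max=5 at (2,4)
Step 5: ant0:(0,1)->S->(1,1) | ant1:(2,4)->N->(1,4) | ant2:(1,4)->S->(2,4)
  grid max=6 at (2,4)
Step 6: ant0:(1,1)->N->(0,1) | ant1:(1,4)->S->(2,4) | ant2:(2,4)->N->(1,4)
  grid max=7 at (2,4)

(0,1) (2,4) (1,4)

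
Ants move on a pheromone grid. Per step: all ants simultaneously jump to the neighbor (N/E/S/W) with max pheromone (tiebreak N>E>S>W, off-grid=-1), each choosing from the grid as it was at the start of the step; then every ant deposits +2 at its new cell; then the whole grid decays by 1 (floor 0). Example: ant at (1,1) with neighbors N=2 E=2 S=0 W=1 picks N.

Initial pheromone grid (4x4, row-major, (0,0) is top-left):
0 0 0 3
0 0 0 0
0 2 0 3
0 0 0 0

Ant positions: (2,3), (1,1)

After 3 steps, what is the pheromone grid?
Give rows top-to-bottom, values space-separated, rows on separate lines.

After step 1: ants at (1,3),(2,1)
  0 0 0 2
  0 0 0 1
  0 3 0 2
  0 0 0 0
After step 2: ants at (0,3),(1,1)
  0 0 0 3
  0 1 0 0
  0 2 0 1
  0 0 0 0
After step 3: ants at (1,3),(2,1)
  0 0 0 2
  0 0 0 1
  0 3 0 0
  0 0 0 0

0 0 0 2
0 0 0 1
0 3 0 0
0 0 0 0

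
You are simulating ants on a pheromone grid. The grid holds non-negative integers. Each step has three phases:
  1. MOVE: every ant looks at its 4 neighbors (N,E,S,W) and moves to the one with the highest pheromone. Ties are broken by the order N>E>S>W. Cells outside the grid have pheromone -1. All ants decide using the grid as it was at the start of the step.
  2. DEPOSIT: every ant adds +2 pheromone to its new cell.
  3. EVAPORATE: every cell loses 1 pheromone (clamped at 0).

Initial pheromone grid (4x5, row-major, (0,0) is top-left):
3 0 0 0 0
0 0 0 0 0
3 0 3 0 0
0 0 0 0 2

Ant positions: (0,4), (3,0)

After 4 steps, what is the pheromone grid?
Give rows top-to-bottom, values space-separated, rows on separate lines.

After step 1: ants at (1,4),(2,0)
  2 0 0 0 0
  0 0 0 0 1
  4 0 2 0 0
  0 0 0 0 1
After step 2: ants at (0,4),(1,0)
  1 0 0 0 1
  1 0 0 0 0
  3 0 1 0 0
  0 0 0 0 0
After step 3: ants at (1,4),(2,0)
  0 0 0 0 0
  0 0 0 0 1
  4 0 0 0 0
  0 0 0 0 0
After step 4: ants at (0,4),(1,0)
  0 0 0 0 1
  1 0 0 0 0
  3 0 0 0 0
  0 0 0 0 0

0 0 0 0 1
1 0 0 0 0
3 0 0 0 0
0 0 0 0 0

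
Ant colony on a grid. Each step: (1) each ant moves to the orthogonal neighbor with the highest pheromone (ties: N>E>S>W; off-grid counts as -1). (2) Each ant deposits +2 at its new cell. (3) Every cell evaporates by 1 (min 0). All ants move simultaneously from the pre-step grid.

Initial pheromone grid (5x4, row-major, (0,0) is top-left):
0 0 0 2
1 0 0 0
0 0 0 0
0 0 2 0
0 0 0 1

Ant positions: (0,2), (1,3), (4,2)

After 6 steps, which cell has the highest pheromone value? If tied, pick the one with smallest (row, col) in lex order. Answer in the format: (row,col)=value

Step 1: ant0:(0,2)->E->(0,3) | ant1:(1,3)->N->(0,3) | ant2:(4,2)->N->(3,2)
  grid max=5 at (0,3)
Step 2: ant0:(0,3)->S->(1,3) | ant1:(0,3)->S->(1,3) | ant2:(3,2)->N->(2,2)
  grid max=4 at (0,3)
Step 3: ant0:(1,3)->N->(0,3) | ant1:(1,3)->N->(0,3) | ant2:(2,2)->S->(3,2)
  grid max=7 at (0,3)
Step 4: ant0:(0,3)->S->(1,3) | ant1:(0,3)->S->(1,3) | ant2:(3,2)->N->(2,2)
  grid max=6 at (0,3)
Step 5: ant0:(1,3)->N->(0,3) | ant1:(1,3)->N->(0,3) | ant2:(2,2)->S->(3,2)
  grid max=9 at (0,3)
Step 6: ant0:(0,3)->S->(1,3) | ant1:(0,3)->S->(1,3) | ant2:(3,2)->N->(2,2)
  grid max=8 at (0,3)
Final grid:
  0 0 0 8
  0 0 0 7
  0 0 1 0
  0 0 2 0
  0 0 0 0
Max pheromone 8 at (0,3)

Answer: (0,3)=8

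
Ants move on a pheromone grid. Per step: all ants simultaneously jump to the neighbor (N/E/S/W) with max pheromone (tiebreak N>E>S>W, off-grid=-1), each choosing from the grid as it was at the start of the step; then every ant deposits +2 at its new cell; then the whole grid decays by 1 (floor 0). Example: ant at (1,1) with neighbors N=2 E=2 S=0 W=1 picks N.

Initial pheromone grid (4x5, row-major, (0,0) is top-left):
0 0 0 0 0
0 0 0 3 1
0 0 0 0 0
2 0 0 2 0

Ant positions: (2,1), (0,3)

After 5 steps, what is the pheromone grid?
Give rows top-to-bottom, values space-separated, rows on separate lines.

After step 1: ants at (1,1),(1,3)
  0 0 0 0 0
  0 1 0 4 0
  0 0 0 0 0
  1 0 0 1 0
After step 2: ants at (0,1),(0,3)
  0 1 0 1 0
  0 0 0 3 0
  0 0 0 0 0
  0 0 0 0 0
After step 3: ants at (0,2),(1,3)
  0 0 1 0 0
  0 0 0 4 0
  0 0 0 0 0
  0 0 0 0 0
After step 4: ants at (0,3),(0,3)
  0 0 0 3 0
  0 0 0 3 0
  0 0 0 0 0
  0 0 0 0 0
After step 5: ants at (1,3),(1,3)
  0 0 0 2 0
  0 0 0 6 0
  0 0 0 0 0
  0 0 0 0 0

0 0 0 2 0
0 0 0 6 0
0 0 0 0 0
0 0 0 0 0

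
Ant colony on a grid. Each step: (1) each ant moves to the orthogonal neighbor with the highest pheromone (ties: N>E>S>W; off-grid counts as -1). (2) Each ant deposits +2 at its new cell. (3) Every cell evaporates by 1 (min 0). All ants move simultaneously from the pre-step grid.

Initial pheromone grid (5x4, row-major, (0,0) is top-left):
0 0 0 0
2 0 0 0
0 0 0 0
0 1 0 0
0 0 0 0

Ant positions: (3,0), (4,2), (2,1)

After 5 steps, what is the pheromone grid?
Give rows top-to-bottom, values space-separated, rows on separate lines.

After step 1: ants at (3,1),(3,2),(3,1)
  0 0 0 0
  1 0 0 0
  0 0 0 0
  0 4 1 0
  0 0 0 0
After step 2: ants at (3,2),(3,1),(3,2)
  0 0 0 0
  0 0 0 0
  0 0 0 0
  0 5 4 0
  0 0 0 0
After step 3: ants at (3,1),(3,2),(3,1)
  0 0 0 0
  0 0 0 0
  0 0 0 0
  0 8 5 0
  0 0 0 0
After step 4: ants at (3,2),(3,1),(3,2)
  0 0 0 0
  0 0 0 0
  0 0 0 0
  0 9 8 0
  0 0 0 0
After step 5: ants at (3,1),(3,2),(3,1)
  0 0 0 0
  0 0 0 0
  0 0 0 0
  0 12 9 0
  0 0 0 0

0 0 0 0
0 0 0 0
0 0 0 0
0 12 9 0
0 0 0 0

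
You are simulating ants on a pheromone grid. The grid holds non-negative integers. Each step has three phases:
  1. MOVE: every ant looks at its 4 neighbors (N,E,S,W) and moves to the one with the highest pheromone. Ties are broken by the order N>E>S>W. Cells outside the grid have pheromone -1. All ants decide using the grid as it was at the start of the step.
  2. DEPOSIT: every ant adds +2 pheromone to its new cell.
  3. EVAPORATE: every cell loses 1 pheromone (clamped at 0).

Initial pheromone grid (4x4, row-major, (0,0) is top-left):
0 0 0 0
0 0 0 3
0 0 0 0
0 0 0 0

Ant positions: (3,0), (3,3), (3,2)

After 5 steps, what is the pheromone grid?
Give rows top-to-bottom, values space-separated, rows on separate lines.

After step 1: ants at (2,0),(2,3),(2,2)
  0 0 0 0
  0 0 0 2
  1 0 1 1
  0 0 0 0
After step 2: ants at (1,0),(1,3),(2,3)
  0 0 0 0
  1 0 0 3
  0 0 0 2
  0 0 0 0
After step 3: ants at (0,0),(2,3),(1,3)
  1 0 0 0
  0 0 0 4
  0 0 0 3
  0 0 0 0
After step 4: ants at (0,1),(1,3),(2,3)
  0 1 0 0
  0 0 0 5
  0 0 0 4
  0 0 0 0
After step 5: ants at (0,2),(2,3),(1,3)
  0 0 1 0
  0 0 0 6
  0 0 0 5
  0 0 0 0

0 0 1 0
0 0 0 6
0 0 0 5
0 0 0 0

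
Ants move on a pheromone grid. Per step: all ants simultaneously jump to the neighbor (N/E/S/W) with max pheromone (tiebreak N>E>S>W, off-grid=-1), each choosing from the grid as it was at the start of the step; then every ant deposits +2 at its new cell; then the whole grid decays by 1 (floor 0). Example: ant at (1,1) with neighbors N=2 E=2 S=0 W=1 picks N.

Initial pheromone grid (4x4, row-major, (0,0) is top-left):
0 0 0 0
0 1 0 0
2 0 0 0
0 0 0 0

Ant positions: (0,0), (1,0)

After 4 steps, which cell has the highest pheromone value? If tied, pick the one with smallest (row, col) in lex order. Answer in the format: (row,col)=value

Step 1: ant0:(0,0)->E->(0,1) | ant1:(1,0)->S->(2,0)
  grid max=3 at (2,0)
Step 2: ant0:(0,1)->E->(0,2) | ant1:(2,0)->N->(1,0)
  grid max=2 at (2,0)
Step 3: ant0:(0,2)->E->(0,3) | ant1:(1,0)->S->(2,0)
  grid max=3 at (2,0)
Step 4: ant0:(0,3)->S->(1,3) | ant1:(2,0)->N->(1,0)
  grid max=2 at (2,0)
Final grid:
  0 0 0 0
  1 0 0 1
  2 0 0 0
  0 0 0 0
Max pheromone 2 at (2,0)

Answer: (2,0)=2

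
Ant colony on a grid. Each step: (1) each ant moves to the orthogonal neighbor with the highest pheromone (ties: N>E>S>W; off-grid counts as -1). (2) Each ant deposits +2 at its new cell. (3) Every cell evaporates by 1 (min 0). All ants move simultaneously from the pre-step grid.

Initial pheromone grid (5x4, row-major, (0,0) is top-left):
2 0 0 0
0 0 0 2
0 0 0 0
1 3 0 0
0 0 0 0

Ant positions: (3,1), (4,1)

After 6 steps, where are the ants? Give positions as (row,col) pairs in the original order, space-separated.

Step 1: ant0:(3,1)->W->(3,0) | ant1:(4,1)->N->(3,1)
  grid max=4 at (3,1)
Step 2: ant0:(3,0)->E->(3,1) | ant1:(3,1)->W->(3,0)
  grid max=5 at (3,1)
Step 3: ant0:(3,1)->W->(3,0) | ant1:(3,0)->E->(3,1)
  grid max=6 at (3,1)
Step 4: ant0:(3,0)->E->(3,1) | ant1:(3,1)->W->(3,0)
  grid max=7 at (3,1)
Step 5: ant0:(3,1)->W->(3,0) | ant1:(3,0)->E->(3,1)
  grid max=8 at (3,1)
Step 6: ant0:(3,0)->E->(3,1) | ant1:(3,1)->W->(3,0)
  grid max=9 at (3,1)

(3,1) (3,0)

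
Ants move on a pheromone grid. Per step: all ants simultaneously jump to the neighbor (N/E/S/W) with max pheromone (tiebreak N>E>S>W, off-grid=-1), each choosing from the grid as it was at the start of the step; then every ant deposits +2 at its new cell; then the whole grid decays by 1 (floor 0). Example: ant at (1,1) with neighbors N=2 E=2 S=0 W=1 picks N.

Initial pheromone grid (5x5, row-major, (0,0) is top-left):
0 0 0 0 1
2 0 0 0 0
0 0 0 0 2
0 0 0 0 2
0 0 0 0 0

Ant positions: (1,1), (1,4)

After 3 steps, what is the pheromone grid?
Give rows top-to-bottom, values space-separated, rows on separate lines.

After step 1: ants at (1,0),(2,4)
  0 0 0 0 0
  3 0 0 0 0
  0 0 0 0 3
  0 0 0 0 1
  0 0 0 0 0
After step 2: ants at (0,0),(3,4)
  1 0 0 0 0
  2 0 0 0 0
  0 0 0 0 2
  0 0 0 0 2
  0 0 0 0 0
After step 3: ants at (1,0),(2,4)
  0 0 0 0 0
  3 0 0 0 0
  0 0 0 0 3
  0 0 0 0 1
  0 0 0 0 0

0 0 0 0 0
3 0 0 0 0
0 0 0 0 3
0 0 0 0 1
0 0 0 0 0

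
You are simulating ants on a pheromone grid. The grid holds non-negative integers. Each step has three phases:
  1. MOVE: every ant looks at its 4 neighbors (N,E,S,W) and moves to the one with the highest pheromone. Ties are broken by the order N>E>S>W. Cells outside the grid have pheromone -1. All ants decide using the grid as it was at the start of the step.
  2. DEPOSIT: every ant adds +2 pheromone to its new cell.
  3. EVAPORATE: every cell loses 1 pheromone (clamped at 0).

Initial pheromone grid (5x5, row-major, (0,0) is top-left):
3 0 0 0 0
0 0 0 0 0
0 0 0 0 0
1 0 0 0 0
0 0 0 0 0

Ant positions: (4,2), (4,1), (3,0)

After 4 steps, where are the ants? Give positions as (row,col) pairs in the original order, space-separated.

Step 1: ant0:(4,2)->N->(3,2) | ant1:(4,1)->N->(3,1) | ant2:(3,0)->N->(2,0)
  grid max=2 at (0,0)
Step 2: ant0:(3,2)->W->(3,1) | ant1:(3,1)->E->(3,2) | ant2:(2,0)->N->(1,0)
  grid max=2 at (3,1)
Step 3: ant0:(3,1)->E->(3,2) | ant1:(3,2)->W->(3,1) | ant2:(1,0)->N->(0,0)
  grid max=3 at (3,1)
Step 4: ant0:(3,2)->W->(3,1) | ant1:(3,1)->E->(3,2) | ant2:(0,0)->E->(0,1)
  grid max=4 at (3,1)

(3,1) (3,2) (0,1)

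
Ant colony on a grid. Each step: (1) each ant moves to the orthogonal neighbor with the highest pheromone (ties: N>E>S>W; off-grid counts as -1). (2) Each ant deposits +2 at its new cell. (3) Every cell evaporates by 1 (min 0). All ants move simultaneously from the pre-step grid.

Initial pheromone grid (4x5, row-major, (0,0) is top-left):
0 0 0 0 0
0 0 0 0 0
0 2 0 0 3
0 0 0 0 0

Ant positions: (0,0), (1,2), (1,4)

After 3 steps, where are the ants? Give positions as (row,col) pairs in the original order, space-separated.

Step 1: ant0:(0,0)->E->(0,1) | ant1:(1,2)->N->(0,2) | ant2:(1,4)->S->(2,4)
  grid max=4 at (2,4)
Step 2: ant0:(0,1)->E->(0,2) | ant1:(0,2)->W->(0,1) | ant2:(2,4)->N->(1,4)
  grid max=3 at (2,4)
Step 3: ant0:(0,2)->W->(0,1) | ant1:(0,1)->E->(0,2) | ant2:(1,4)->S->(2,4)
  grid max=4 at (2,4)

(0,1) (0,2) (2,4)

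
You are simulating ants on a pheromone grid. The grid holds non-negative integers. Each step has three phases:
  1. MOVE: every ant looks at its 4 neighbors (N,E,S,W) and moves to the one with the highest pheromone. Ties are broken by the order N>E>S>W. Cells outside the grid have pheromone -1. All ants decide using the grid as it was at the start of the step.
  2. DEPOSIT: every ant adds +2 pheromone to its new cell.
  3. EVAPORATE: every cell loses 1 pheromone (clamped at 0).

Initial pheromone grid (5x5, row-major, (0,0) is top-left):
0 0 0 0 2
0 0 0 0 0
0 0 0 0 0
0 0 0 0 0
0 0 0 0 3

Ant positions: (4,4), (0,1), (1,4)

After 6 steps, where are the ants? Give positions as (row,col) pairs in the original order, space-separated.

Step 1: ant0:(4,4)->N->(3,4) | ant1:(0,1)->E->(0,2) | ant2:(1,4)->N->(0,4)
  grid max=3 at (0,4)
Step 2: ant0:(3,4)->S->(4,4) | ant1:(0,2)->E->(0,3) | ant2:(0,4)->S->(1,4)
  grid max=3 at (4,4)
Step 3: ant0:(4,4)->N->(3,4) | ant1:(0,3)->E->(0,4) | ant2:(1,4)->N->(0,4)
  grid max=5 at (0,4)
Step 4: ant0:(3,4)->S->(4,4) | ant1:(0,4)->S->(1,4) | ant2:(0,4)->S->(1,4)
  grid max=4 at (0,4)
Step 5: ant0:(4,4)->N->(3,4) | ant1:(1,4)->N->(0,4) | ant2:(1,4)->N->(0,4)
  grid max=7 at (0,4)
Step 6: ant0:(3,4)->S->(4,4) | ant1:(0,4)->S->(1,4) | ant2:(0,4)->S->(1,4)
  grid max=6 at (0,4)

(4,4) (1,4) (1,4)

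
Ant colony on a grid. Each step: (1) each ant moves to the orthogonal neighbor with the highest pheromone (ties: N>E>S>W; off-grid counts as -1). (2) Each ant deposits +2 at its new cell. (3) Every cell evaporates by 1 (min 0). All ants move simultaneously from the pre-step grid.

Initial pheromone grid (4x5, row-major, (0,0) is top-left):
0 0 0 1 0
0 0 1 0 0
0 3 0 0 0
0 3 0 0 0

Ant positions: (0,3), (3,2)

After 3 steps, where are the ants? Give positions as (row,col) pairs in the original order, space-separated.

Step 1: ant0:(0,3)->E->(0,4) | ant1:(3,2)->W->(3,1)
  grid max=4 at (3,1)
Step 2: ant0:(0,4)->S->(1,4) | ant1:(3,1)->N->(2,1)
  grid max=3 at (2,1)
Step 3: ant0:(1,4)->N->(0,4) | ant1:(2,1)->S->(3,1)
  grid max=4 at (3,1)

(0,4) (3,1)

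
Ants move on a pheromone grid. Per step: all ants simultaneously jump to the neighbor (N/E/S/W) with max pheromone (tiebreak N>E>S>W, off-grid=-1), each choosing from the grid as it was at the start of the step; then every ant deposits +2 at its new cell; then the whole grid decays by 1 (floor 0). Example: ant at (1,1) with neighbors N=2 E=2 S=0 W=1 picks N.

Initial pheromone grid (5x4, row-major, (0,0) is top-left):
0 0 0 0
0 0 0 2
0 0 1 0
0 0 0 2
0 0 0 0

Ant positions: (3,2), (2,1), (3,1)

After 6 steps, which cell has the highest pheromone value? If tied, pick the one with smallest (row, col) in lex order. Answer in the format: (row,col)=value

Step 1: ant0:(3,2)->E->(3,3) | ant1:(2,1)->E->(2,2) | ant2:(3,1)->N->(2,1)
  grid max=3 at (3,3)
Step 2: ant0:(3,3)->N->(2,3) | ant1:(2,2)->W->(2,1) | ant2:(2,1)->E->(2,2)
  grid max=3 at (2,2)
Step 3: ant0:(2,3)->W->(2,2) | ant1:(2,1)->E->(2,2) | ant2:(2,2)->W->(2,1)
  grid max=6 at (2,2)
Step 4: ant0:(2,2)->W->(2,1) | ant1:(2,2)->W->(2,1) | ant2:(2,1)->E->(2,2)
  grid max=7 at (2,2)
Step 5: ant0:(2,1)->E->(2,2) | ant1:(2,1)->E->(2,2) | ant2:(2,2)->W->(2,1)
  grid max=10 at (2,2)
Step 6: ant0:(2,2)->W->(2,1) | ant1:(2,2)->W->(2,1) | ant2:(2,1)->E->(2,2)
  grid max=11 at (2,2)
Final grid:
  0 0 0 0
  0 0 0 0
  0 10 11 0
  0 0 0 0
  0 0 0 0
Max pheromone 11 at (2,2)

Answer: (2,2)=11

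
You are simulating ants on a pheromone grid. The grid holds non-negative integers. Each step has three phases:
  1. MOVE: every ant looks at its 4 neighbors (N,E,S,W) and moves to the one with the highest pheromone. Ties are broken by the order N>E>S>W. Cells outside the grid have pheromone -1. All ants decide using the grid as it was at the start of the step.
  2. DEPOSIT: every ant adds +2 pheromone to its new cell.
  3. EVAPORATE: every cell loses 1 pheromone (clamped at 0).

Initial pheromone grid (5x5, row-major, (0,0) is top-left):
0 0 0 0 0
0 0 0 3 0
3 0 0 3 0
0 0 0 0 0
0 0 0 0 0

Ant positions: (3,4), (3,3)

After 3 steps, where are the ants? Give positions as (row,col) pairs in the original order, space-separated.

Step 1: ant0:(3,4)->N->(2,4) | ant1:(3,3)->N->(2,3)
  grid max=4 at (2,3)
Step 2: ant0:(2,4)->W->(2,3) | ant1:(2,3)->N->(1,3)
  grid max=5 at (2,3)
Step 3: ant0:(2,3)->N->(1,3) | ant1:(1,3)->S->(2,3)
  grid max=6 at (2,3)

(1,3) (2,3)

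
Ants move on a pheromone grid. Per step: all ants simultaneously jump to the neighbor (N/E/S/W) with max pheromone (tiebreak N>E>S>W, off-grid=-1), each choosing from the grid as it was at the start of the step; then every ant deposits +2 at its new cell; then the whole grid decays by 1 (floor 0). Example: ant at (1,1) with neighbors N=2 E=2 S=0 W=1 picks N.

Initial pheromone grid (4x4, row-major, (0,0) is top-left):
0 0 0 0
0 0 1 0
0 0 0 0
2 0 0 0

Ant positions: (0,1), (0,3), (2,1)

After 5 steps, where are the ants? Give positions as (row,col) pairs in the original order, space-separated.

Step 1: ant0:(0,1)->E->(0,2) | ant1:(0,3)->S->(1,3) | ant2:(2,1)->N->(1,1)
  grid max=1 at (0,2)
Step 2: ant0:(0,2)->E->(0,3) | ant1:(1,3)->N->(0,3) | ant2:(1,1)->N->(0,1)
  grid max=3 at (0,3)
Step 3: ant0:(0,3)->S->(1,3) | ant1:(0,3)->S->(1,3) | ant2:(0,1)->E->(0,2)
  grid max=3 at (1,3)
Step 4: ant0:(1,3)->N->(0,3) | ant1:(1,3)->N->(0,3) | ant2:(0,2)->E->(0,3)
  grid max=7 at (0,3)
Step 5: ant0:(0,3)->S->(1,3) | ant1:(0,3)->S->(1,3) | ant2:(0,3)->S->(1,3)
  grid max=7 at (1,3)

(1,3) (1,3) (1,3)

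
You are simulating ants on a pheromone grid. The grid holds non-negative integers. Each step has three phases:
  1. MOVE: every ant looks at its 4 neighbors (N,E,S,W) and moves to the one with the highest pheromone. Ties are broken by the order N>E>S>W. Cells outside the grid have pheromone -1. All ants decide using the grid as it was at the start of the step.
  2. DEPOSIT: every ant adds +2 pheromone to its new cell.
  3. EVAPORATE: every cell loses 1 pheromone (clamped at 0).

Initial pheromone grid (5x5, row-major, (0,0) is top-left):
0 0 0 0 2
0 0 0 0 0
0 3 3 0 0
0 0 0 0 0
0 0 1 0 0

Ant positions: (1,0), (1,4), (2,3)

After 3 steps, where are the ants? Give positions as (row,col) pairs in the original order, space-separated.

Step 1: ant0:(1,0)->N->(0,0) | ant1:(1,4)->N->(0,4) | ant2:(2,3)->W->(2,2)
  grid max=4 at (2,2)
Step 2: ant0:(0,0)->E->(0,1) | ant1:(0,4)->S->(1,4) | ant2:(2,2)->W->(2,1)
  grid max=3 at (2,1)
Step 3: ant0:(0,1)->E->(0,2) | ant1:(1,4)->N->(0,4) | ant2:(2,1)->E->(2,2)
  grid max=4 at (2,2)

(0,2) (0,4) (2,2)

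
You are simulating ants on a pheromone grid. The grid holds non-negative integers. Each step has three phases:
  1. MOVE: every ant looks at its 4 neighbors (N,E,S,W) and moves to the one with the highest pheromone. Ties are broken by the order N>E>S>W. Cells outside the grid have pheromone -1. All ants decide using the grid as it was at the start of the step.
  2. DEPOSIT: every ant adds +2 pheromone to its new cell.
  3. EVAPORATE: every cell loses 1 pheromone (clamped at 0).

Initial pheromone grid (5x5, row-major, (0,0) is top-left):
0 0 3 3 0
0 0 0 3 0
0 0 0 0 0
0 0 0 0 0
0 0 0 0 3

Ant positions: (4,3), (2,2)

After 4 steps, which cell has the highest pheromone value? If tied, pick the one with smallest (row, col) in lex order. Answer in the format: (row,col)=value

Answer: (0,2)=3

Derivation:
Step 1: ant0:(4,3)->E->(4,4) | ant1:(2,2)->N->(1,2)
  grid max=4 at (4,4)
Step 2: ant0:(4,4)->N->(3,4) | ant1:(1,2)->N->(0,2)
  grid max=3 at (0,2)
Step 3: ant0:(3,4)->S->(4,4) | ant1:(0,2)->E->(0,3)
  grid max=4 at (4,4)
Step 4: ant0:(4,4)->N->(3,4) | ant1:(0,3)->W->(0,2)
  grid max=3 at (0,2)
Final grid:
  0 0 3 1 0
  0 0 0 0 0
  0 0 0 0 0
  0 0 0 0 1
  0 0 0 0 3
Max pheromone 3 at (0,2)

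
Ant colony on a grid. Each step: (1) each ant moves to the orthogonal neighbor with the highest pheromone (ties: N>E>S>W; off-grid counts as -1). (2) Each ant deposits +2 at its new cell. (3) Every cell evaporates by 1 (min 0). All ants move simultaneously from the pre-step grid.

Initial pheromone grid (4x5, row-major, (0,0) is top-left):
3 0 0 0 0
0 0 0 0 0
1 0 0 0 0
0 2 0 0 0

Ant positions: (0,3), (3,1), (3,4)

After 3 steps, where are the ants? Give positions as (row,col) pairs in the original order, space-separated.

Step 1: ant0:(0,3)->E->(0,4) | ant1:(3,1)->N->(2,1) | ant2:(3,4)->N->(2,4)
  grid max=2 at (0,0)
Step 2: ant0:(0,4)->S->(1,4) | ant1:(2,1)->S->(3,1) | ant2:(2,4)->N->(1,4)
  grid max=3 at (1,4)
Step 3: ant0:(1,4)->N->(0,4) | ant1:(3,1)->N->(2,1) | ant2:(1,4)->N->(0,4)
  grid max=3 at (0,4)

(0,4) (2,1) (0,4)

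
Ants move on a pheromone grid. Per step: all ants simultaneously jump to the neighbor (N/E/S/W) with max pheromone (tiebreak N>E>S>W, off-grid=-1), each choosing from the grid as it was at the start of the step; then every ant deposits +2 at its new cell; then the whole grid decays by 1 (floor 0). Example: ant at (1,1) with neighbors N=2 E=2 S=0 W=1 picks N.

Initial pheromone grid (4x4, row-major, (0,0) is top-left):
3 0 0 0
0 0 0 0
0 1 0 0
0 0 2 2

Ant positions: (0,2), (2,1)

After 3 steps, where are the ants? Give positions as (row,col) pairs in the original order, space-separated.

Step 1: ant0:(0,2)->E->(0,3) | ant1:(2,1)->N->(1,1)
  grid max=2 at (0,0)
Step 2: ant0:(0,3)->S->(1,3) | ant1:(1,1)->N->(0,1)
  grid max=1 at (0,0)
Step 3: ant0:(1,3)->N->(0,3) | ant1:(0,1)->W->(0,0)
  grid max=2 at (0,0)

(0,3) (0,0)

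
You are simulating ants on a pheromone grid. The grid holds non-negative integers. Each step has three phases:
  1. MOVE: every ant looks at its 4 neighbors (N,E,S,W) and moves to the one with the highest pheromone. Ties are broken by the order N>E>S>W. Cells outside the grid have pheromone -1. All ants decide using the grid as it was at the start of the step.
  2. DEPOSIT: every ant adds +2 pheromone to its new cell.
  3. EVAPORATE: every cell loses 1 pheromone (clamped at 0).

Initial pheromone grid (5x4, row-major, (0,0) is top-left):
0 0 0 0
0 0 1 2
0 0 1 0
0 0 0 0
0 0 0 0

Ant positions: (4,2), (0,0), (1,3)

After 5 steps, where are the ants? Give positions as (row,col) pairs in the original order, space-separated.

Step 1: ant0:(4,2)->N->(3,2) | ant1:(0,0)->E->(0,1) | ant2:(1,3)->W->(1,2)
  grid max=2 at (1,2)
Step 2: ant0:(3,2)->N->(2,2) | ant1:(0,1)->E->(0,2) | ant2:(1,2)->E->(1,3)
  grid max=2 at (1,3)
Step 3: ant0:(2,2)->N->(1,2) | ant1:(0,2)->S->(1,2) | ant2:(1,3)->W->(1,2)
  grid max=6 at (1,2)
Step 4: ant0:(1,2)->E->(1,3) | ant1:(1,2)->E->(1,3) | ant2:(1,2)->E->(1,3)
  grid max=6 at (1,3)
Step 5: ant0:(1,3)->W->(1,2) | ant1:(1,3)->W->(1,2) | ant2:(1,3)->W->(1,2)
  grid max=10 at (1,2)

(1,2) (1,2) (1,2)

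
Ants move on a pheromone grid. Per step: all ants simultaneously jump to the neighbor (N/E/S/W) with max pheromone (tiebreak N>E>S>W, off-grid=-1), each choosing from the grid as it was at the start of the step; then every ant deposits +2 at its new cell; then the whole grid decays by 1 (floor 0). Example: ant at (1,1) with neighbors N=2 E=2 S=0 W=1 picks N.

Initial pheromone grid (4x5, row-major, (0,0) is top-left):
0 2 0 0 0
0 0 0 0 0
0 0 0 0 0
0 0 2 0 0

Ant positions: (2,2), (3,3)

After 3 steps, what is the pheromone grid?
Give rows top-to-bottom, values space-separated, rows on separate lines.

After step 1: ants at (3,2),(3,2)
  0 1 0 0 0
  0 0 0 0 0
  0 0 0 0 0
  0 0 5 0 0
After step 2: ants at (2,2),(2,2)
  0 0 0 0 0
  0 0 0 0 0
  0 0 3 0 0
  0 0 4 0 0
After step 3: ants at (3,2),(3,2)
  0 0 0 0 0
  0 0 0 0 0
  0 0 2 0 0
  0 0 7 0 0

0 0 0 0 0
0 0 0 0 0
0 0 2 0 0
0 0 7 0 0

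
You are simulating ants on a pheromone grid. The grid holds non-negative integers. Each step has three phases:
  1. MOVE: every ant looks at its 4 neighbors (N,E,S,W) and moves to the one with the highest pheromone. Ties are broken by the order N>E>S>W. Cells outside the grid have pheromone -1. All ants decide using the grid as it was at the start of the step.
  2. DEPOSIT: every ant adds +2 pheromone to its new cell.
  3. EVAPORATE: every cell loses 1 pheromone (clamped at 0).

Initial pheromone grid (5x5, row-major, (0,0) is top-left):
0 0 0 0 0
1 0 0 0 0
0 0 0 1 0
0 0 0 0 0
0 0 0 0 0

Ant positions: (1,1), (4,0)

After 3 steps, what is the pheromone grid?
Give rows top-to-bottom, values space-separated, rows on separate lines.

After step 1: ants at (1,0),(3,0)
  0 0 0 0 0
  2 0 0 0 0
  0 0 0 0 0
  1 0 0 0 0
  0 0 0 0 0
After step 2: ants at (0,0),(2,0)
  1 0 0 0 0
  1 0 0 0 0
  1 0 0 0 0
  0 0 0 0 0
  0 0 0 0 0
After step 3: ants at (1,0),(1,0)
  0 0 0 0 0
  4 0 0 0 0
  0 0 0 0 0
  0 0 0 0 0
  0 0 0 0 0

0 0 0 0 0
4 0 0 0 0
0 0 0 0 0
0 0 0 0 0
0 0 0 0 0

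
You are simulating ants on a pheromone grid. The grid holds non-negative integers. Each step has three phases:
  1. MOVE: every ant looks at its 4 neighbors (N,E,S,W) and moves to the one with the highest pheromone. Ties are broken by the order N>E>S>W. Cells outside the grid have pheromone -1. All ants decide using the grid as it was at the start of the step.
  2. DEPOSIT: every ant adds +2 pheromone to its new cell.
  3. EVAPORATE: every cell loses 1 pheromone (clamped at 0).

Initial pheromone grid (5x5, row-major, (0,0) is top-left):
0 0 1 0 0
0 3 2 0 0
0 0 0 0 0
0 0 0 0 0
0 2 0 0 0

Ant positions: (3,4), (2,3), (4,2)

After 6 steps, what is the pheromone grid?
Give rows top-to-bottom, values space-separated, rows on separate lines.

After step 1: ants at (2,4),(1,3),(4,1)
  0 0 0 0 0
  0 2 1 1 0
  0 0 0 0 1
  0 0 0 0 0
  0 3 0 0 0
After step 2: ants at (1,4),(1,2),(3,1)
  0 0 0 0 0
  0 1 2 0 1
  0 0 0 0 0
  0 1 0 0 0
  0 2 0 0 0
After step 3: ants at (0,4),(1,1),(4,1)
  0 0 0 0 1
  0 2 1 0 0
  0 0 0 0 0
  0 0 0 0 0
  0 3 0 0 0
After step 4: ants at (1,4),(1,2),(3,1)
  0 0 0 0 0
  0 1 2 0 1
  0 0 0 0 0
  0 1 0 0 0
  0 2 0 0 0
After step 5: ants at (0,4),(1,1),(4,1)
  0 0 0 0 1
  0 2 1 0 0
  0 0 0 0 0
  0 0 0 0 0
  0 3 0 0 0
After step 6: ants at (1,4),(1,2),(3,1)
  0 0 0 0 0
  0 1 2 0 1
  0 0 0 0 0
  0 1 0 0 0
  0 2 0 0 0

0 0 0 0 0
0 1 2 0 1
0 0 0 0 0
0 1 0 0 0
0 2 0 0 0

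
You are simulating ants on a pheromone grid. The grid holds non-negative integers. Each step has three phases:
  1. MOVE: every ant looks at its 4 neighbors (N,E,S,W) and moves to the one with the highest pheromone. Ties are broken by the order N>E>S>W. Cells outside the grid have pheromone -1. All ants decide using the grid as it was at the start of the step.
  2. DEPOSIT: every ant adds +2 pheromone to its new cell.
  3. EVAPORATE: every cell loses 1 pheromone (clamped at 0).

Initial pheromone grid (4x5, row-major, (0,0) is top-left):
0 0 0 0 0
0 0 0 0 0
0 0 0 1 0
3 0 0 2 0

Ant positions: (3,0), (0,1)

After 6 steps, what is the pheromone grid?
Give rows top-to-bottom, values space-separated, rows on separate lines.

After step 1: ants at (2,0),(0,2)
  0 0 1 0 0
  0 0 0 0 0
  1 0 0 0 0
  2 0 0 1 0
After step 2: ants at (3,0),(0,3)
  0 0 0 1 0
  0 0 0 0 0
  0 0 0 0 0
  3 0 0 0 0
After step 3: ants at (2,0),(0,4)
  0 0 0 0 1
  0 0 0 0 0
  1 0 0 0 0
  2 0 0 0 0
After step 4: ants at (3,0),(1,4)
  0 0 0 0 0
  0 0 0 0 1
  0 0 0 0 0
  3 0 0 0 0
After step 5: ants at (2,0),(0,4)
  0 0 0 0 1
  0 0 0 0 0
  1 0 0 0 0
  2 0 0 0 0
After step 6: ants at (3,0),(1,4)
  0 0 0 0 0
  0 0 0 0 1
  0 0 0 0 0
  3 0 0 0 0

0 0 0 0 0
0 0 0 0 1
0 0 0 0 0
3 0 0 0 0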